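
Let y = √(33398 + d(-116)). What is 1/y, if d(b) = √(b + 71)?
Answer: (33398 + 3*I*√5)^(-½) ≈ 0.0054719 - 5.5e-7*I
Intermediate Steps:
d(b) = √(71 + b)
y = √(33398 + 3*I*√5) (y = √(33398 + √(71 - 116)) = √(33398 + √(-45)) = √(33398 + 3*I*√5) ≈ 182.75 + 0.018*I)
1/y = 1/(√(33398 + 3*I*√5)) = (33398 + 3*I*√5)^(-½)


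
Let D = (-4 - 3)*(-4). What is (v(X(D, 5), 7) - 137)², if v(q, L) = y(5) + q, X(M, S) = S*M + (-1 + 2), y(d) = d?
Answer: 81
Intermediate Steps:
D = 28 (D = -7*(-4) = 28)
X(M, S) = 1 + M*S (X(M, S) = M*S + 1 = 1 + M*S)
v(q, L) = 5 + q
(v(X(D, 5), 7) - 137)² = ((5 + (1 + 28*5)) - 137)² = ((5 + (1 + 140)) - 137)² = ((5 + 141) - 137)² = (146 - 137)² = 9² = 81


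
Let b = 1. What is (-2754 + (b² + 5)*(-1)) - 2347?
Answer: -5107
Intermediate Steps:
(-2754 + (b² + 5)*(-1)) - 2347 = (-2754 + (1² + 5)*(-1)) - 2347 = (-2754 + (1 + 5)*(-1)) - 2347 = (-2754 + 6*(-1)) - 2347 = (-2754 - 6) - 2347 = -2760 - 2347 = -5107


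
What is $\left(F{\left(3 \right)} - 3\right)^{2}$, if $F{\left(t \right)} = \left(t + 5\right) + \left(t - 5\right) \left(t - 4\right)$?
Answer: $49$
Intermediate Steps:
$F{\left(t \right)} = 5 + t + \left(-5 + t\right) \left(-4 + t\right)$ ($F{\left(t \right)} = \left(5 + t\right) + \left(-5 + t\right) \left(-4 + t\right) = 5 + t + \left(-5 + t\right) \left(-4 + t\right)$)
$\left(F{\left(3 \right)} - 3\right)^{2} = \left(\left(25 + 3^{2} - 24\right) - 3\right)^{2} = \left(\left(25 + 9 - 24\right) - 3\right)^{2} = \left(10 - 3\right)^{2} = 7^{2} = 49$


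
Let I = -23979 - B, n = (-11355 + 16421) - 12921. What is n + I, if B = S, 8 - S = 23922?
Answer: -7920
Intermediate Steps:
S = -23914 (S = 8 - 1*23922 = 8 - 23922 = -23914)
B = -23914
n = -7855 (n = 5066 - 12921 = -7855)
I = -65 (I = -23979 - 1*(-23914) = -23979 + 23914 = -65)
n + I = -7855 - 65 = -7920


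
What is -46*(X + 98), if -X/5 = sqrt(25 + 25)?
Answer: -4508 + 1150*sqrt(2) ≈ -2881.7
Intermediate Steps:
X = -25*sqrt(2) (X = -5*sqrt(25 + 25) = -25*sqrt(2) ≈ -35.355)
-46*(X + 98) = -46*(-25*sqrt(2) + 98) = -46*(98 - 25*sqrt(2)) = -4508 + 1150*sqrt(2)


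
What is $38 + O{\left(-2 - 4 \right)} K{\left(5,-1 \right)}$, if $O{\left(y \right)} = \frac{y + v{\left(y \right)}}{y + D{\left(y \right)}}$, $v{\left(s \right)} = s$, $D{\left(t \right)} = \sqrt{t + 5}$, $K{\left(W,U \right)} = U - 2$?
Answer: $\frac{1190}{37} - \frac{36 i}{37} \approx 32.162 - 0.97297 i$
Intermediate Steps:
$K{\left(W,U \right)} = -2 + U$
$D{\left(t \right)} = \sqrt{5 + t}$
$O{\left(y \right)} = \frac{2 y}{y + \sqrt{5 + y}}$ ($O{\left(y \right)} = \frac{y + y}{y + \sqrt{5 + y}} = \frac{2 y}{y + \sqrt{5 + y}}$)
$38 + O{\left(-2 - 4 \right)} K{\left(5,-1 \right)} = 38 + \frac{2 \left(-2 - 4\right)}{\left(-2 - 4\right) + \sqrt{5 - 6}} \left(-2 - 1\right) = 38 + \frac{2 \left(-2 - 4\right)}{\left(-2 - 4\right) + \sqrt{5 - 6}} \left(-3\right) = 38 + 2 \left(-6\right) \frac{1}{-6 + \sqrt{5 - 6}} \left(-3\right) = 38 + 2 \left(-6\right) \frac{1}{-6 + \sqrt{-1}} \left(-3\right) = 38 + 2 \left(-6\right) \frac{1}{-6 + i} \left(-3\right) = 38 + 2 \left(-6\right) \frac{-6 - i}{37} \left(-3\right) = 38 + \left(\frac{72}{37} + \frac{12 i}{37}\right) \left(-3\right) = 38 - \left(\frac{216}{37} + \frac{36 i}{37}\right) = \frac{1190}{37} - \frac{36 i}{37}$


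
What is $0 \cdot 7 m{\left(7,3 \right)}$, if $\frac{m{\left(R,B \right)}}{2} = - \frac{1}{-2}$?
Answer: $0$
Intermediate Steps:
$m{\left(R,B \right)} = 1$ ($m{\left(R,B \right)} = 2 \left(- \frac{1}{-2}\right) = 2 \left(\left(-1\right) \left(- \frac{1}{2}\right)\right) = 2 \cdot \frac{1}{2} = 1$)
$0 \cdot 7 m{\left(7,3 \right)} = 0 \cdot 7 \cdot 1 = 0 \cdot 1 = 0$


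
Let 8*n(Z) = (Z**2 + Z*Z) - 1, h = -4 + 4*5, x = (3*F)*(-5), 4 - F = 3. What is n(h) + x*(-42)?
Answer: 5551/8 ≈ 693.88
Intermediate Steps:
F = 1 (F = 4 - 1*3 = 4 - 3 = 1)
x = -15 (x = (3*1)*(-5) = 3*(-5) = -15)
h = 16 (h = -4 + 20 = 16)
n(Z) = -1/8 + Z**2/4 (n(Z) = ((Z**2 + Z*Z) - 1)/8 = ((Z**2 + Z**2) - 1)/8 = (2*Z**2 - 1)/8 = (-1 + 2*Z**2)/8 = -1/8 + Z**2/4)
n(h) + x*(-42) = (-1/8 + (1/4)*16**2) - 15*(-42) = (-1/8 + (1/4)*256) + 630 = (-1/8 + 64) + 630 = 511/8 + 630 = 5551/8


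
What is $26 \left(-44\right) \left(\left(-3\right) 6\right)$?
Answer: $20592$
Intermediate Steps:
$26 \left(-44\right) \left(\left(-3\right) 6\right) = \left(-1144\right) \left(-18\right) = 20592$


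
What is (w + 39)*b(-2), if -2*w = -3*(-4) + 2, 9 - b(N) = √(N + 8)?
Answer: 288 - 32*√6 ≈ 209.62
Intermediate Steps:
b(N) = 9 - √(8 + N) (b(N) = 9 - √(N + 8) = 9 - √(8 + N))
w = -7 (w = -(-3*(-4) + 2)/2 = -(12 + 2)/2 = -½*14 = -7)
(w + 39)*b(-2) = (-7 + 39)*(9 - √(8 - 2)) = 32*(9 - √6) = 288 - 32*√6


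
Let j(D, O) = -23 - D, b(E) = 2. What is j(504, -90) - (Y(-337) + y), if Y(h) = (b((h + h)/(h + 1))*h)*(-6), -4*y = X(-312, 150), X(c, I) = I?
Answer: -9067/2 ≈ -4533.5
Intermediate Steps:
y = -75/2 (y = -¼*150 = -75/2 ≈ -37.500)
Y(h) = -12*h (Y(h) = (2*h)*(-6) = -12*h)
j(504, -90) - (Y(-337) + y) = (-23 - 1*504) - (-12*(-337) - 75/2) = (-23 - 504) - (4044 - 75/2) = -527 - 1*8013/2 = -527 - 8013/2 = -9067/2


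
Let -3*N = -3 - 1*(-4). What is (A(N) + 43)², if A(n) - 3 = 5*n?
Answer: 17689/9 ≈ 1965.4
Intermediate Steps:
N = -⅓ (N = -(-3 - 1*(-4))/3 = -(-3 + 4)/3 = -⅓*1 = -⅓ ≈ -0.33333)
A(n) = 3 + 5*n
(A(N) + 43)² = ((3 + 5*(-⅓)) + 43)² = ((3 - 5/3) + 43)² = (4/3 + 43)² = (133/3)² = 17689/9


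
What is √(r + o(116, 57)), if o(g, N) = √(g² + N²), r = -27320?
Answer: √(-27320 + √16705) ≈ 164.9*I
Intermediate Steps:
o(g, N) = √(N² + g²)
√(r + o(116, 57)) = √(-27320 + √(57² + 116²)) = √(-27320 + √(3249 + 13456)) = √(-27320 + √16705)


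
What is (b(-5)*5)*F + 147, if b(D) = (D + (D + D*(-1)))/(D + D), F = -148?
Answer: -223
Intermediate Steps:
b(D) = ½ (b(D) = (D + (D - D))/((2*D)) = (D + 0)*(1/(2*D)) = D*(1/(2*D)) = ½)
(b(-5)*5)*F + 147 = ((½)*5)*(-148) + 147 = (5/2)*(-148) + 147 = -370 + 147 = -223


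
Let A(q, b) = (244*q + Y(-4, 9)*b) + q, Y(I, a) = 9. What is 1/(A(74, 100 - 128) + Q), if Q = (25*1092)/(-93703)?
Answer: 93703/1675194934 ≈ 5.5936e-5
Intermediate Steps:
Q = -27300/93703 (Q = 27300*(-1/93703) = -27300/93703 ≈ -0.29135)
A(q, b) = 9*b + 245*q (A(q, b) = (244*q + 9*b) + q = (9*b + 244*q) + q = 9*b + 245*q)
1/(A(74, 100 - 128) + Q) = 1/((9*(100 - 128) + 245*74) - 27300/93703) = 1/((9*(-28) + 18130) - 27300/93703) = 1/((-252 + 18130) - 27300/93703) = 1/(17878 - 27300/93703) = 1/(1675194934/93703) = 93703/1675194934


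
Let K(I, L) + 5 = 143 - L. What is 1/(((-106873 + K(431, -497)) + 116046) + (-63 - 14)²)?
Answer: 1/15737 ≈ 6.3544e-5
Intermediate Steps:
K(I, L) = 138 - L (K(I, L) = -5 + (143 - L) = 138 - L)
1/(((-106873 + K(431, -497)) + 116046) + (-63 - 14)²) = 1/(((-106873 + (138 - 1*(-497))) + 116046) + (-63 - 14)²) = 1/(((-106873 + (138 + 497)) + 116046) + (-77)²) = 1/(((-106873 + 635) + 116046) + 5929) = 1/((-106238 + 116046) + 5929) = 1/(9808 + 5929) = 1/15737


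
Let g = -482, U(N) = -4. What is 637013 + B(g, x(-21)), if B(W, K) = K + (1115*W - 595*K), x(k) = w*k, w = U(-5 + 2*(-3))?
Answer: 49687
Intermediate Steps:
w = -4
x(k) = -4*k
B(W, K) = -594*K + 1115*W (B(W, K) = K + (-595*K + 1115*W) = -594*K + 1115*W)
637013 + B(g, x(-21)) = 637013 + (-(-2376)*(-21) + 1115*(-482)) = 637013 + (-594*84 - 537430) = 637013 + (-49896 - 537430) = 637013 - 587326 = 49687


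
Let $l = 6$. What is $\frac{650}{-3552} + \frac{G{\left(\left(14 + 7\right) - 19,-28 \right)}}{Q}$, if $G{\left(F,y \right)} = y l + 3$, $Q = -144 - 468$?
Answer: $\frac{2615}{30192} \approx 0.086612$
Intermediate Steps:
$Q = -612$ ($Q = -144 - 468 = -612$)
$G{\left(F,y \right)} = 3 + 6 y$ ($G{\left(F,y \right)} = y 6 + 3 = 6 y + 3 = 3 + 6 y$)
$\frac{650}{-3552} + \frac{G{\left(\left(14 + 7\right) - 19,-28 \right)}}{Q} = \frac{650}{-3552} + \frac{3 + 6 \left(-28\right)}{-612} = 650 \left(- \frac{1}{3552}\right) + \left(3 - 168\right) \left(- \frac{1}{612}\right) = - \frac{325}{1776} - - \frac{55}{204} = - \frac{325}{1776} + \frac{55}{204} = \frac{2615}{30192}$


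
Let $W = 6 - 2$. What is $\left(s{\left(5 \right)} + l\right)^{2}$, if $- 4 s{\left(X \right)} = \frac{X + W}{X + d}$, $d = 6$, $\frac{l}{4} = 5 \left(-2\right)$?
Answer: $\frac{3129361}{1936} \approx 1616.4$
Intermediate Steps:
$l = -40$ ($l = 4 \cdot 5 \left(-2\right) = 4 \left(-10\right) = -40$)
$W = 4$ ($W = 6 - 2 = 4$)
$s{\left(X \right)} = - \frac{4 + X}{4 \left(6 + X\right)}$ ($s{\left(X \right)} = - \frac{\left(X + 4\right) \frac{1}{X + 6}}{4} = - \frac{\left(4 + X\right) \frac{1}{6 + X}}{4} = - \frac{\frac{1}{6 + X} \left(4 + X\right)}{4} = - \frac{4 + X}{4 \left(6 + X\right)}$)
$\left(s{\left(5 \right)} + l\right)^{2} = \left(\frac{-4 - 5}{4 \left(6 + 5\right)} - 40\right)^{2} = \left(\frac{-4 - 5}{4 \cdot 11} - 40\right)^{2} = \left(\frac{1}{4} \cdot \frac{1}{11} \left(-9\right) - 40\right)^{2} = \left(- \frac{9}{44} - 40\right)^{2} = \left(- \frac{1769}{44}\right)^{2} = \frac{3129361}{1936}$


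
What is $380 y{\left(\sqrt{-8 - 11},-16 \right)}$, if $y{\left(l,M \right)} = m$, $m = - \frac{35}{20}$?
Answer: $-665$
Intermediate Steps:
$m = - \frac{7}{4}$ ($m = \left(-35\right) \frac{1}{20} = - \frac{7}{4} \approx -1.75$)
$y{\left(l,M \right)} = - \frac{7}{4}$
$380 y{\left(\sqrt{-8 - 11},-16 \right)} = 380 \left(- \frac{7}{4}\right) = -665$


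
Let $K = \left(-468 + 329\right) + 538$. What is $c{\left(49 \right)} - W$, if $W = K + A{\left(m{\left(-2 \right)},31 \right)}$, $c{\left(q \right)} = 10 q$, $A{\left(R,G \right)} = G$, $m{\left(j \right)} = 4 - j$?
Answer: $60$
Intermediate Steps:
$K = 399$ ($K = -139 + 538 = 399$)
$W = 430$ ($W = 399 + 31 = 430$)
$c{\left(49 \right)} - W = 10 \cdot 49 - 430 = 490 - 430 = 60$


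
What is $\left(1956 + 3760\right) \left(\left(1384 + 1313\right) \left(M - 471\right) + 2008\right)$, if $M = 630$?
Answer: $2462629996$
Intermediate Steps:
$\left(1956 + 3760\right) \left(\left(1384 + 1313\right) \left(M - 471\right) + 2008\right) = \left(1956 + 3760\right) \left(\left(1384 + 1313\right) \left(630 - 471\right) + 2008\right) = 5716 \left(2697 \cdot 159 + 2008\right) = 5716 \left(428823 + 2008\right) = 5716 \cdot 430831 = 2462629996$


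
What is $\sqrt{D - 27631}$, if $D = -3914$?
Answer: $3 i \sqrt{3505} \approx 177.61 i$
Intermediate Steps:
$\sqrt{D - 27631} = \sqrt{-3914 - 27631} = \sqrt{-31545} = 3 i \sqrt{3505}$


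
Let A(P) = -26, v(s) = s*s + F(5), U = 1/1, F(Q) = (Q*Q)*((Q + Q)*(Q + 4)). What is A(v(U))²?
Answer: 676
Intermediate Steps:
F(Q) = 2*Q³*(4 + Q) (F(Q) = Q²*((2*Q)*(4 + Q)) = Q²*(2*Q*(4 + Q)) = 2*Q³*(4 + Q))
U = 1
v(s) = 2250 + s² (v(s) = s*s + 2*5³*(4 + 5) = s² + 2*125*9 = s² + 2250 = 2250 + s²)
A(v(U))² = (-26)² = 676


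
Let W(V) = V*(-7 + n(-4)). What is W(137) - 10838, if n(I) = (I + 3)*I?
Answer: -11249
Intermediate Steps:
n(I) = I*(3 + I) (n(I) = (3 + I)*I = I*(3 + I))
W(V) = -3*V (W(V) = V*(-7 - 4*(3 - 4)) = V*(-7 - 4*(-1)) = V*(-7 + 4) = V*(-3) = -3*V)
W(137) - 10838 = -3*137 - 10838 = -411 - 10838 = -11249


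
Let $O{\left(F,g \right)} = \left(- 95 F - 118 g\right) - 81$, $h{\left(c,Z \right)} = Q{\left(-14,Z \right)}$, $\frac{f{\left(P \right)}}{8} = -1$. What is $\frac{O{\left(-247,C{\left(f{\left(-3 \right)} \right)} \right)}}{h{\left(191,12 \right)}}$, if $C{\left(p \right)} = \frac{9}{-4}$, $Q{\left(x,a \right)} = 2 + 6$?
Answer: $\frac{47299}{16} \approx 2956.2$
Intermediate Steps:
$f{\left(P \right)} = -8$ ($f{\left(P \right)} = 8 \left(-1\right) = -8$)
$Q{\left(x,a \right)} = 8$
$h{\left(c,Z \right)} = 8$
$C{\left(p \right)} = - \frac{9}{4}$ ($C{\left(p \right)} = 9 \left(- \frac{1}{4}\right) = - \frac{9}{4}$)
$O{\left(F,g \right)} = -81 - 118 g - 95 F$ ($O{\left(F,g \right)} = \left(- 118 g - 95 F\right) - 81 = -81 - 118 g - 95 F$)
$\frac{O{\left(-247,C{\left(f{\left(-3 \right)} \right)} \right)}}{h{\left(191,12 \right)}} = \frac{-81 - - \frac{531}{2} - -23465}{8} = \left(-81 + \frac{531}{2} + 23465\right) \frac{1}{8} = \frac{47299}{2} \cdot \frac{1}{8} = \frac{47299}{16}$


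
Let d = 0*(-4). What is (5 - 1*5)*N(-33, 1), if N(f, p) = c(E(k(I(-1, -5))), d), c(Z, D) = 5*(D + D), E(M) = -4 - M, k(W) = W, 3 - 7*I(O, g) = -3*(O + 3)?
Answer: 0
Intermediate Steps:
I(O, g) = 12/7 + 3*O/7 (I(O, g) = 3/7 - (-3)*(O + 3)/7 = 3/7 - (-3)*(3 + O)/7 = 3/7 - (-9 - 3*O)/7 = 3/7 + (9/7 + 3*O/7) = 12/7 + 3*O/7)
d = 0
c(Z, D) = 10*D (c(Z, D) = 5*(2*D) = 10*D)
N(f, p) = 0 (N(f, p) = 10*0 = 0)
(5 - 1*5)*N(-33, 1) = (5 - 1*5)*0 = (5 - 5)*0 = 0*0 = 0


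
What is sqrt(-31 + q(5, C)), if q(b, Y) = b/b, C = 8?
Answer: I*sqrt(30) ≈ 5.4772*I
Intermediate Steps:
q(b, Y) = 1
sqrt(-31 + q(5, C)) = sqrt(-31 + 1) = sqrt(-30) = I*sqrt(30)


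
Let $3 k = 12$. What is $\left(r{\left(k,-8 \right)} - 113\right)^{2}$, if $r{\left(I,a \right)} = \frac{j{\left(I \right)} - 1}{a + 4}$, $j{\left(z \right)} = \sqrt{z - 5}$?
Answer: $\frac{\left(451 + i\right)^{2}}{16} \approx 12713.0 + 56.375 i$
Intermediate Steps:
$j{\left(z \right)} = \sqrt{-5 + z}$
$k = 4$ ($k = \frac{1}{3} \cdot 12 = 4$)
$r{\left(I,a \right)} = \frac{-1 + \sqrt{-5 + I}}{4 + a}$ ($r{\left(I,a \right)} = \frac{\sqrt{-5 + I} - 1}{a + 4} = \frac{-1 + \sqrt{-5 + I}}{4 + a}$)
$\left(r{\left(k,-8 \right)} - 113\right)^{2} = \left(\frac{-1 + \sqrt{-5 + 4}}{4 - 8} - 113\right)^{2} = \left(\frac{-1 + \sqrt{-1}}{-4} - 113\right)^{2} = \left(- \frac{-1 + i}{4} - 113\right)^{2} = \left(\left(\frac{1}{4} - \frac{i}{4}\right) - 113\right)^{2} = \left(- \frac{451}{4} - \frac{i}{4}\right)^{2}$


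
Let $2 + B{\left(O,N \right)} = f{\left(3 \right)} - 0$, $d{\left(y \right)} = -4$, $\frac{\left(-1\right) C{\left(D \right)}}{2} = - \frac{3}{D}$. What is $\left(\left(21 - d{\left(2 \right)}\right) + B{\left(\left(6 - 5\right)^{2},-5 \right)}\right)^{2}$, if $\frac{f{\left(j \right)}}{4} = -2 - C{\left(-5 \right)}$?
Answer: $\frac{9801}{25} \approx 392.04$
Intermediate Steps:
$C{\left(D \right)} = \frac{6}{D}$ ($C{\left(D \right)} = - 2 \left(- \frac{3}{D}\right) = \frac{6}{D}$)
$f{\left(j \right)} = - \frac{16}{5}$ ($f{\left(j \right)} = 4 \left(-2 - \frac{6}{-5}\right) = 4 \left(-2 - 6 \left(- \frac{1}{5}\right)\right) = 4 \left(-2 - - \frac{6}{5}\right) = 4 \left(-2 + \frac{6}{5}\right) = 4 \left(- \frac{4}{5}\right) = - \frac{16}{5}$)
$B{\left(O,N \right)} = - \frac{26}{5}$ ($B{\left(O,N \right)} = -2 - \frac{16}{5} = - \frac{26}{5}$)
$\left(\left(21 - d{\left(2 \right)}\right) + B{\left(\left(6 - 5\right)^{2},-5 \right)}\right)^{2} = \left(\left(21 - -4\right) - \frac{26}{5}\right)^{2} = \left(\left(21 + 4\right) - \frac{26}{5}\right)^{2} = \left(25 - \frac{26}{5}\right)^{2} = \left(\frac{99}{5}\right)^{2} = \frac{9801}{25}$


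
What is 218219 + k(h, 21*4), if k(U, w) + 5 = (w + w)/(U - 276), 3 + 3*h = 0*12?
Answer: 60445110/277 ≈ 2.1821e+5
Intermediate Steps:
h = -1 (h = -1 + (0*12)/3 = -1 + (⅓)*0 = -1 + 0 = -1)
k(U, w) = -5 + 2*w/(-276 + U) (k(U, w) = -5 + (w + w)/(U - 276) = -5 + (2*w)/(-276 + U) = -5 + 2*w/(-276 + U))
218219 + k(h, 21*4) = 218219 + (1380 - 5*(-1) + 2*(21*4))/(-276 - 1) = 218219 + (1380 + 5 + 2*84)/(-277) = 218219 - (1380 + 5 + 168)/277 = 218219 - 1/277*1553 = 218219 - 1553/277 = 60445110/277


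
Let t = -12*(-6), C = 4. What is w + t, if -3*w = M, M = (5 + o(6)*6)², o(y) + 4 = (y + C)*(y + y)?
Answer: -491185/3 ≈ -1.6373e+5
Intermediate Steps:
o(y) = -4 + 2*y*(4 + y) (o(y) = -4 + (y + 4)*(y + y) = -4 + (4 + y)*(2*y) = -4 + 2*y*(4 + y))
t = 72
M = 491401 (M = (5 + (-4 + 2*6² + 8*6)*6)² = (5 + (-4 + 2*36 + 48)*6)² = (5 + (-4 + 72 + 48)*6)² = (5 + 116*6)² = (5 + 696)² = 701² = 491401)
w = -491401/3 (w = -⅓*491401 = -491401/3 ≈ -1.6380e+5)
w + t = -491401/3 + 72 = -491185/3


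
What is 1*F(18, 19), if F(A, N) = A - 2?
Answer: 16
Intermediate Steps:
F(A, N) = -2 + A
1*F(18, 19) = 1*(-2 + 18) = 1*16 = 16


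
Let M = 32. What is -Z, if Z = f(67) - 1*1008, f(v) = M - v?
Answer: 1043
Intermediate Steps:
f(v) = 32 - v
Z = -1043 (Z = (32 - 1*67) - 1*1008 = (32 - 67) - 1008 = -35 - 1008 = -1043)
-Z = -1*(-1043) = 1043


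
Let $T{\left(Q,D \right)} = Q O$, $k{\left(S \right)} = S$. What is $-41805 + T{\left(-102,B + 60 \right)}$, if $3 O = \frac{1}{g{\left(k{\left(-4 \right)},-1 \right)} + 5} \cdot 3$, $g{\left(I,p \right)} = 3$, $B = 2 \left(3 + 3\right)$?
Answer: $- \frac{167271}{4} \approx -41818.0$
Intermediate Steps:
$B = 12$ ($B = 2 \cdot 6 = 12$)
$O = \frac{1}{8}$ ($O = \frac{\frac{1}{3 + 5} \cdot 3}{3} = \frac{\frac{1}{8} \cdot 3}{3} = \frac{1}{3} \cdot \frac{3}{8} = \frac{1}{8} \approx 0.125$)
$T{\left(Q,D \right)} = \frac{Q}{8}$ ($T{\left(Q,D \right)} = Q \frac{1}{8} = \frac{Q}{8}$)
$-41805 + T{\left(-102,B + 60 \right)} = -41805 + \frac{1}{8} \left(-102\right) = -41805 - \frac{51}{4} = - \frac{167271}{4}$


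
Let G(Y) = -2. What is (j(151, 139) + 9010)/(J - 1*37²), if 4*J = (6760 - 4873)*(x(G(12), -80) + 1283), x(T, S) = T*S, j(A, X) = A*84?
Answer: 86776/2717465 ≈ 0.031933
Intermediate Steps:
j(A, X) = 84*A
x(T, S) = S*T
J = 2722941/4 (J = ((6760 - 4873)*(-80*(-2) + 1283))/4 = (1887*(160 + 1283))/4 = (1887*1443)/4 = (¼)*2722941 = 2722941/4 ≈ 6.8074e+5)
(j(151, 139) + 9010)/(J - 1*37²) = (84*151 + 9010)/(2722941/4 - 1*37²) = (12684 + 9010)/(2722941/4 - 1*1369) = 21694/(2722941/4 - 1369) = 21694/(2717465/4) = 21694*(4/2717465) = 86776/2717465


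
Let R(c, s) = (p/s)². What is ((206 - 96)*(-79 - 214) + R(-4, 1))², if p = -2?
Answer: 1038515076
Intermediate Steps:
R(c, s) = 4/s² (R(c, s) = (-2/s)² = 4/s²)
((206 - 96)*(-79 - 214) + R(-4, 1))² = ((206 - 96)*(-79 - 214) + 4/1²)² = (110*(-293) + 4*1)² = (-32230 + 4)² = (-32226)² = 1038515076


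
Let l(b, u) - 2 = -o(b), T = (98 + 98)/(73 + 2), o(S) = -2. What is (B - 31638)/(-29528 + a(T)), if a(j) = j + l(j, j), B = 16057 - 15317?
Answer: 1158675/1107052 ≈ 1.0466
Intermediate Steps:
B = 740
T = 196/75 ≈ 2.6133
l(b, u) = 4 (l(b, u) = 2 - 1*(-2) = 2 + 2 = 4)
a(j) = 4 + j (a(j) = j + 4 = 4 + j)
(B - 31638)/(-29528 + a(T)) = (740 - 31638)/(-29528 + (4 + 196/75)) = -30898/(-29528 + 496/75) = -30898/(-2214104/75) = -30898*(-75/2214104) = 1158675/1107052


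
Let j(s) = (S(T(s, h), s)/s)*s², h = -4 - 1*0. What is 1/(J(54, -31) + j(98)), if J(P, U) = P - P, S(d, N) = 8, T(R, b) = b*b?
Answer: 1/784 ≈ 0.0012755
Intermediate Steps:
h = -4 (h = -4 + 0 = -4)
T(R, b) = b²
J(P, U) = 0
j(s) = 8*s (j(s) = (8/s)*s² = 8*s)
1/(J(54, -31) + j(98)) = 1/(0 + 8*98) = 1/(0 + 784) = 1/784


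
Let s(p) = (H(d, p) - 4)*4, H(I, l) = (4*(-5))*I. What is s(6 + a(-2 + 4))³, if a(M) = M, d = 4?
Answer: -37933056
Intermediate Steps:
H(I, l) = -20*I
s(p) = -336 (s(p) = (-20*4 - 4)*4 = (-80 - 4)*4 = -84*4 = -336)
s(6 + a(-2 + 4))³ = (-336)³ = -37933056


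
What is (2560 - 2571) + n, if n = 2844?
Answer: 2833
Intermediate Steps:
(2560 - 2571) + n = (2560 - 2571) + 2844 = -11 + 2844 = 2833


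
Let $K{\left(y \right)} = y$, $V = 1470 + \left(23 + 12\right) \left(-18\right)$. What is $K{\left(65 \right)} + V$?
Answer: $905$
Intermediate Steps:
$V = 840$ ($V = 1470 + 35 \left(-18\right) = 1470 - 630 = 840$)
$K{\left(65 \right)} + V = 65 + 840 = 905$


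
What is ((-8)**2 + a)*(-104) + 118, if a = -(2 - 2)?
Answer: -6538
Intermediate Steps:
a = 0 (a = -1*0 = 0)
((-8)**2 + a)*(-104) + 118 = ((-8)**2 + 0)*(-104) + 118 = (64 + 0)*(-104) + 118 = 64*(-104) + 118 = -6656 + 118 = -6538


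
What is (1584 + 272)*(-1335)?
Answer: -2477760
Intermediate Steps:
(1584 + 272)*(-1335) = 1856*(-1335) = -2477760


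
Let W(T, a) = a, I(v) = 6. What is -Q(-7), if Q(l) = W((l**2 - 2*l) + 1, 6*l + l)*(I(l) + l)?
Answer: -49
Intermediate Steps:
Q(l) = 7*l*(6 + l) (Q(l) = (6*l + l)*(6 + l) = (7*l)*(6 + l) = 7*l*(6 + l))
-Q(-7) = -7*(-7)*(6 - 7) = -7*(-7)*(-1) = -1*49 = -49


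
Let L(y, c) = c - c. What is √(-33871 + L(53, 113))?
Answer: I*√33871 ≈ 184.04*I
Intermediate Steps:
L(y, c) = 0
√(-33871 + L(53, 113)) = √(-33871 + 0) = √(-33871) = I*√33871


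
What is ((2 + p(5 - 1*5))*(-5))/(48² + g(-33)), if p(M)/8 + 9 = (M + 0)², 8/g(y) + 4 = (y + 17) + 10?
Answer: 875/5758 ≈ 0.15196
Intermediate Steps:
g(y) = 8/(23 + y) (g(y) = 8/(-4 + ((y + 17) + 10)) = 8/(-4 + ((17 + y) + 10)) = 8/(-4 + (27 + y)) = 8/(23 + y))
p(M) = -72 + 8*M² (p(M) = -72 + 8*(M + 0)² = -72 + 8*M²)
((2 + p(5 - 1*5))*(-5))/(48² + g(-33)) = ((2 + (-72 + 8*(5 - 1*5)²))*(-5))/(48² + 8/(23 - 33)) = ((2 + (-72 + 8*(5 - 5)²))*(-5))/(2304 + 8/(-10)) = ((2 + (-72 + 8*0²))*(-5))/(2304 + 8*(-⅒)) = ((2 + (-72 + 8*0))*(-5))/(2304 - ⅘) = ((2 + (-72 + 0))*(-5))/(11516/5) = 5*((2 - 72)*(-5))/11516 = 5*(-70*(-5))/11516 = (5/11516)*350 = 875/5758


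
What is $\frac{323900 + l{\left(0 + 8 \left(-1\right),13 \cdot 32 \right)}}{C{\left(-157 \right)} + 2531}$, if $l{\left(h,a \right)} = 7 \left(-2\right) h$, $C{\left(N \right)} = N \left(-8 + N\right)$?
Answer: $\frac{81003}{7109} \approx 11.394$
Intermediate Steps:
$l{\left(h,a \right)} = - 14 h$
$\frac{323900 + l{\left(0 + 8 \left(-1\right),13 \cdot 32 \right)}}{C{\left(-157 \right)} + 2531} = \frac{323900 - 14 \left(0 + 8 \left(-1\right)\right)}{- 157 \left(-8 - 157\right) + 2531} = \frac{323900 - 14 \left(0 - 8\right)}{\left(-157\right) \left(-165\right) + 2531} = \frac{323900 - -112}{25905 + 2531} = \frac{323900 + 112}{28436} = 324012 \cdot \frac{1}{28436} = \frac{81003}{7109}$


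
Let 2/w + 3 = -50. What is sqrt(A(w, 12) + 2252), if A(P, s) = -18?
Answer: sqrt(2234) ≈ 47.265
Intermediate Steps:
w = -2/53 (w = 2/(-3 - 50) = 2/(-53) = 2*(-1/53) = -2/53 ≈ -0.037736)
sqrt(A(w, 12) + 2252) = sqrt(-18 + 2252) = sqrt(2234)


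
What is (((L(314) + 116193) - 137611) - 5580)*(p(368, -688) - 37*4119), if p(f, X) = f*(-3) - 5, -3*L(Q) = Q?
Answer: 12481753696/3 ≈ 4.1606e+9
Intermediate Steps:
L(Q) = -Q/3
p(f, X) = -5 - 3*f (p(f, X) = -3*f - 5 = -5 - 3*f)
(((L(314) + 116193) - 137611) - 5580)*(p(368, -688) - 37*4119) = (((-1/3*314 + 116193) - 137611) - 5580)*((-5 - 3*368) - 37*4119) = (((-314/3 + 116193) - 137611) - 5580)*((-5 - 1104) - 152403) = ((348265/3 - 137611) - 5580)*(-1109 - 152403) = (-64568/3 - 5580)*(-153512) = -81308/3*(-153512) = 12481753696/3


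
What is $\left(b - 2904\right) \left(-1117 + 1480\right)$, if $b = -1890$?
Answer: $-1740222$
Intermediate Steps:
$\left(b - 2904\right) \left(-1117 + 1480\right) = \left(-1890 - 2904\right) \left(-1117 + 1480\right) = \left(-4794\right) 363 = -1740222$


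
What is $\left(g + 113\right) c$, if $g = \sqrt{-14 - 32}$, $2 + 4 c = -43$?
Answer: $- \frac{5085}{4} - \frac{45 i \sqrt{46}}{4} \approx -1271.3 - 76.301 i$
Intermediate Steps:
$c = - \frac{45}{4}$ ($c = - \frac{1}{2} + \frac{1}{4} \left(-43\right) = - \frac{1}{2} - \frac{43}{4} = - \frac{45}{4} \approx -11.25$)
$g = i \sqrt{46}$ ($g = \sqrt{-46} = i \sqrt{46} \approx 6.7823 i$)
$\left(g + 113\right) c = \left(i \sqrt{46} + 113\right) \left(- \frac{45}{4}\right) = \left(113 + i \sqrt{46}\right) \left(- \frac{45}{4}\right) = - \frac{5085}{4} - \frac{45 i \sqrt{46}}{4}$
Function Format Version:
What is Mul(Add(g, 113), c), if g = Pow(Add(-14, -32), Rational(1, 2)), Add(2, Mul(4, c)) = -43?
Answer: Add(Rational(-5085, 4), Mul(Rational(-45, 4), I, Pow(46, Rational(1, 2)))) ≈ Add(-1271.3, Mul(-76.301, I))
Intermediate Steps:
c = Rational(-45, 4) (c = Add(Rational(-1, 2), Mul(Rational(1, 4), -43)) = Add(Rational(-1, 2), Rational(-43, 4)) = Rational(-45, 4) ≈ -11.250)
g = Mul(I, Pow(46, Rational(1, 2))) (g = Pow(-46, Rational(1, 2)) = Mul(I, Pow(46, Rational(1, 2))) ≈ Mul(6.7823, I))
Mul(Add(g, 113), c) = Mul(Add(Mul(I, Pow(46, Rational(1, 2))), 113), Rational(-45, 4)) = Mul(Add(113, Mul(I, Pow(46, Rational(1, 2)))), Rational(-45, 4)) = Add(Rational(-5085, 4), Mul(Rational(-45, 4), I, Pow(46, Rational(1, 2))))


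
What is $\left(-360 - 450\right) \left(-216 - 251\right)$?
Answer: $378270$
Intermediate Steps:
$\left(-360 - 450\right) \left(-216 - 251\right) = \left(-810\right) \left(-467\right) = 378270$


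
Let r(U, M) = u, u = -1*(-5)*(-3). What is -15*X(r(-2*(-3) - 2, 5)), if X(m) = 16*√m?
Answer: -240*I*√15 ≈ -929.52*I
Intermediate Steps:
u = -15 (u = 5*(-3) = -15)
r(U, M) = -15
-15*X(r(-2*(-3) - 2, 5)) = -240*√(-15) = -240*I*√15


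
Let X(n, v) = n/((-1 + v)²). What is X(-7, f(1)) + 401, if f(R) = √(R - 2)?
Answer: 401 - 7*I/2 ≈ 401.0 - 3.5*I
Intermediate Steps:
f(R) = √(-2 + R)
X(n, v) = n/(-1 + v)²
X(-7, f(1)) + 401 = -7/(-1 + √(-2 + 1))² + 401 = -7/(-1 + √(-1))² + 401 = -7/(-1 + I)² + 401 = 401 - 7/(-1 + I)²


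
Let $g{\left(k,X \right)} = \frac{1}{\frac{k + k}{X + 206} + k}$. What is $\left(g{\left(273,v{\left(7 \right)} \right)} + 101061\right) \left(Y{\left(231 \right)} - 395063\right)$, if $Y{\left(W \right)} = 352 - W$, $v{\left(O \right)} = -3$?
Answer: $- \frac{319106312982008}{7995} \approx -3.9913 \cdot 10^{10}$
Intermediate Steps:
$g{\left(k,X \right)} = \frac{1}{k + \frac{2 k}{206 + X}}$ ($g{\left(k,X \right)} = \frac{1}{\frac{2 k}{206 + X} + k} = \frac{1}{k + \frac{2 k}{206 + X}}$)
$\left(g{\left(273,v{\left(7 \right)} \right)} + 101061\right) \left(Y{\left(231 \right)} - 395063\right) = \left(\frac{206 - 3}{273 \left(208 - 3\right)} + 101061\right) \left(\left(352 - 231\right) - 395063\right) = \left(\frac{1}{273} \cdot \frac{1}{205} \cdot 203 + 101061\right) \left(\left(352 - 231\right) - 395063\right) = \left(\frac{1}{273} \cdot \frac{1}{205} \cdot 203 + 101061\right) \left(121 - 395063\right) = \left(\frac{29}{7995} + 101061\right) \left(-394942\right) = \frac{807982724}{7995} \left(-394942\right) = - \frac{319106312982008}{7995}$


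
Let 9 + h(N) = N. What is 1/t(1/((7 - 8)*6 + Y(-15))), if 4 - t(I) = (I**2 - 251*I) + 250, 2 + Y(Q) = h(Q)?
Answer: -1024/259937 ≈ -0.0039394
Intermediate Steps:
h(N) = -9 + N
Y(Q) = -11 + Q (Y(Q) = -2 + (-9 + Q) = -11 + Q)
t(I) = -246 - I**2 + 251*I (t(I) = 4 - ((I**2 - 251*I) + 250) = 4 - (250 + I**2 - 251*I) = 4 + (-250 - I**2 + 251*I) = -246 - I**2 + 251*I)
1/t(1/((7 - 8)*6 + Y(-15))) = 1/(-246 - (1/((7 - 8)*6 + (-11 - 15)))**2 + 251/((7 - 8)*6 + (-11 - 15))) = 1/(-246 - (1/(-1*6 - 26))**2 + 251/(-1*6 - 26)) = 1/(-246 - (1/(-6 - 26))**2 + 251/(-6 - 26)) = 1/(-246 - (1/(-32))**2 + 251/(-32)) = 1/(-246 - (-1/32)**2 + 251*(-1/32)) = 1/(-246 - 1*1/1024 - 251/32) = 1/(-246 - 1/1024 - 251/32) = 1/(-259937/1024) = -1024/259937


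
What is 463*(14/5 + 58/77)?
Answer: 633384/385 ≈ 1645.2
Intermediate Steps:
463*(14/5 + 58/77) = 463*(1368/385) = 633384/385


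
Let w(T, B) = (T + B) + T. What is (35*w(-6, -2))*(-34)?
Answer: 16660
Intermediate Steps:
w(T, B) = B + 2*T (w(T, B) = (B + T) + T = B + 2*T)
(35*w(-6, -2))*(-34) = (35*(-2 + 2*(-6)))*(-34) = (35*(-2 - 12))*(-34) = (35*(-14))*(-34) = -490*(-34) = 16660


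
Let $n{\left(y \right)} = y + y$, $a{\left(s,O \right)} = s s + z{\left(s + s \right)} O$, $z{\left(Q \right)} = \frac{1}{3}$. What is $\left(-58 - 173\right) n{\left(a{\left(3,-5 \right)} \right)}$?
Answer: $-3388$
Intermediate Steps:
$z{\left(Q \right)} = \frac{1}{3}$
$a{\left(s,O \right)} = s^{2} + \frac{O}{3}$ ($a{\left(s,O \right)} = s s + \frac{O}{3} = s^{2} + \frac{O}{3}$)
$n{\left(y \right)} = 2 y$
$\left(-58 - 173\right) n{\left(a{\left(3,-5 \right)} \right)} = \left(-58 - 173\right) 2 \left(3^{2} + \frac{1}{3} \left(-5\right)\right) = - 231 \cdot 2 \left(9 - \frac{5}{3}\right) = - 231 \cdot 2 \cdot \frac{22}{3} = \left(-231\right) \frac{44}{3} = -3388$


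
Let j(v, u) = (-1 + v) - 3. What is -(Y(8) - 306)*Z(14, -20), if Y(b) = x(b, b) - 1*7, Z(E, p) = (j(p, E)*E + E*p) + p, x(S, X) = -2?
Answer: -200340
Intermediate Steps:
j(v, u) = -4 + v
Z(E, p) = p + E*p + E*(-4 + p) (Z(E, p) = ((-4 + p)*E + E*p) + p = (E*(-4 + p) + E*p) + p = (E*p + E*(-4 + p)) + p = p + E*p + E*(-4 + p))
Y(b) = -9 (Y(b) = -2 - 1*7 = -2 - 7 = -9)
-(Y(8) - 306)*Z(14, -20) = -(-9 - 306)*(-20 + 14*(-20) + 14*(-4 - 20)) = -(-315)*(-20 - 280 + 14*(-24)) = -(-315)*(-20 - 280 - 336) = -(-315)*(-636) = -1*200340 = -200340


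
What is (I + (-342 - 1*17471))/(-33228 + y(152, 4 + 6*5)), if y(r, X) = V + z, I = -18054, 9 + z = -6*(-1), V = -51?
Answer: 35867/33282 ≈ 1.0777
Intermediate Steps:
z = -3 (z = -9 - 6*(-1) = -9 + 6 = -3)
y(r, X) = -54 (y(r, X) = -51 - 3 = -54)
(I + (-342 - 1*17471))/(-33228 + y(152, 4 + 6*5)) = (-18054 + (-342 - 1*17471))/(-33228 - 54) = (-18054 + (-342 - 17471))/(-33282) = (-18054 - 17813)*(-1/33282) = -35867*(-1/33282) = 35867/33282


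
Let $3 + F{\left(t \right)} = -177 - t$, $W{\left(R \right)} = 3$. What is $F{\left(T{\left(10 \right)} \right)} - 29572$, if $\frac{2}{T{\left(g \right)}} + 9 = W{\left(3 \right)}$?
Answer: $- \frac{89255}{3} \approx -29752.0$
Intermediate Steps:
$T{\left(g \right)} = - \frac{1}{3}$ ($T{\left(g \right)} = \frac{2}{-9 + 3} = \frac{2}{-6} = 2 \left(- \frac{1}{6}\right) = - \frac{1}{3}$)
$F{\left(t \right)} = -180 - t$ ($F{\left(t \right)} = -3 - \left(177 + t\right) = -180 - t$)
$F{\left(T{\left(10 \right)} \right)} - 29572 = \left(-180 - - \frac{1}{3}\right) - 29572 = \left(-180 + \frac{1}{3}\right) - 29572 = - \frac{539}{3} - 29572 = - \frac{89255}{3}$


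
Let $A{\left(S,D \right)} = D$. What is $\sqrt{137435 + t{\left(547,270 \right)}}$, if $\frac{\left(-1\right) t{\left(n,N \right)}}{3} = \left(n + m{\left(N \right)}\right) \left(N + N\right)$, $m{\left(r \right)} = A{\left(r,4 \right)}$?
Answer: $i \sqrt{755185} \approx 869.01 i$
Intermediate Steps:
$m{\left(r \right)} = 4$
$t{\left(n,N \right)} = - 6 N \left(4 + n\right)$ ($t{\left(n,N \right)} = - 3 \left(n + 4\right) \left(N + N\right) = - 3 \left(4 + n\right) 2 N = - 3 \cdot 2 N \left(4 + n\right) = - 6 N \left(4 + n\right)$)
$\sqrt{137435 + t{\left(547,270 \right)}} = \sqrt{137435 - 1620 \left(4 + 547\right)} = \sqrt{137435 - 1620 \cdot 551} = \sqrt{137435 - 892620} = \sqrt{-755185} = i \sqrt{755185}$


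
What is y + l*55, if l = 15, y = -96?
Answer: 729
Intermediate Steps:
y + l*55 = -96 + 15*55 = -96 + 825 = 729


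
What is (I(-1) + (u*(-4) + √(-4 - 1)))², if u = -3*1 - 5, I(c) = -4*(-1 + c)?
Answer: (40 + I*√5)² ≈ 1595.0 + 178.89*I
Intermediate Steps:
I(c) = 4 - 4*c
u = -8 (u = -3 - 5 = -8)
(I(-1) + (u*(-4) + √(-4 - 1)))² = ((4 - 4*(-1)) + (-8*(-4) + √(-4 - 1)))² = ((4 + 4) + (32 + √(-5)))² = (8 + (32 + I*√5))² = (40 + I*√5)²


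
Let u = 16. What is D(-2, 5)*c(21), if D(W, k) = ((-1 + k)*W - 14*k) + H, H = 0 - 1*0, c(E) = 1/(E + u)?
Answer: -78/37 ≈ -2.1081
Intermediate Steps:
c(E) = 1/(16 + E) (c(E) = 1/(E + 16) = 1/(16 + E))
H = 0 (H = 0 + 0 = 0)
D(W, k) = -14*k + W*(-1 + k) (D(W, k) = ((-1 + k)*W - 14*k) + 0 = (W*(-1 + k) - 14*k) + 0 = (-14*k + W*(-1 + k)) + 0 = -14*k + W*(-1 + k))
D(-2, 5)*c(21) = (-1*(-2) - 14*5 - 2*5)/(16 + 21) = (2 - 70 - 10)/37 = -78*1/37 = -78/37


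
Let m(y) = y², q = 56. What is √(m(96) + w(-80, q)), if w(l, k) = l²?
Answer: 16*√61 ≈ 124.96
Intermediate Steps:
√(m(96) + w(-80, q)) = √(96² + (-80)²) = √(9216 + 6400) = √15616 = 16*√61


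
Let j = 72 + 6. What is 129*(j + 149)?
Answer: 29283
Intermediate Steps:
j = 78
129*(j + 149) = 129*(78 + 149) = 129*227 = 29283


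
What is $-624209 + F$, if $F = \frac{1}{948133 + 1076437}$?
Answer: $- \frac{1263754815129}{2024570} \approx -6.2421 \cdot 10^{5}$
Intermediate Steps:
$F = \frac{1}{2024570} \approx 4.9393 \cdot 10^{-7}$
$-624209 + F = -624209 + \frac{1}{2024570} = - \frac{1263754815129}{2024570}$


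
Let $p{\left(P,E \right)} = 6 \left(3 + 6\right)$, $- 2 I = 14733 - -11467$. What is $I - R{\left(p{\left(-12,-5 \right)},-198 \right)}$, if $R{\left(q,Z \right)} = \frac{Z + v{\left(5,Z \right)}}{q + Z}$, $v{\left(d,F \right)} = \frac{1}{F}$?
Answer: $- \frac{373546405}{28512} \approx -13101.0$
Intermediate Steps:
$I = -13100$ ($I = - \frac{14733 - -11467}{2} = - \frac{14733 + 11467}{2} = \left(- \frac{1}{2}\right) 26200 = -13100$)
$p{\left(P,E \right)} = 54$ ($p{\left(P,E \right)} = 6 \cdot 9 = 54$)
$R{\left(q,Z \right)} = \frac{Z + \frac{1}{Z}}{Z + q}$ ($R{\left(q,Z \right)} = \frac{Z + \frac{1}{Z}}{q + Z} = \frac{Z + \frac{1}{Z}}{Z + q}$)
$I - R{\left(p{\left(-12,-5 \right)},-198 \right)} = -13100 - \frac{1 + \left(-198\right)^{2}}{\left(-198\right) \left(-198 + 54\right)} = -13100 - - \frac{1 + 39204}{198 \left(-144\right)} = -13100 - \left(- \frac{1}{198}\right) \left(- \frac{1}{144}\right) 39205 = -13100 - \frac{39205}{28512} = - \frac{373546405}{28512}$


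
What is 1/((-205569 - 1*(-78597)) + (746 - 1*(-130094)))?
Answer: 1/3868 ≈ 0.00025853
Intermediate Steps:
1/((-205569 - 1*(-78597)) + (746 - 1*(-130094))) = 1/((-205569 + 78597) + (746 + 130094)) = 1/(-126972 + 130840) = 1/3868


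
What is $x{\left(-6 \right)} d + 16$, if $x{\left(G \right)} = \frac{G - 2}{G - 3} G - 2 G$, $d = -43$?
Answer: $- \frac{812}{3} \approx -270.67$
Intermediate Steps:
$x{\left(G \right)} = - 2 G + \frac{G \left(-2 + G\right)}{-3 + G}$ ($x{\left(G \right)} = \frac{-2 + G}{-3 + G} G - 2 G = \frac{G \left(-2 + G\right)}{-3 + G} - 2 G = - 2 G + \frac{G \left(-2 + G\right)}{-3 + G}$)
$x{\left(-6 \right)} d + 16 = - \frac{6 \left(4 - -6\right)}{-3 - 6} \left(-43\right) + 16 = - \frac{6 \left(4 + 6\right)}{-9} \left(-43\right) + 16 = \left(-6\right) \left(- \frac{1}{9}\right) 10 \left(-43\right) + 16 = \frac{20}{3} \left(-43\right) + 16 = - \frac{860}{3} + 16 = - \frac{812}{3}$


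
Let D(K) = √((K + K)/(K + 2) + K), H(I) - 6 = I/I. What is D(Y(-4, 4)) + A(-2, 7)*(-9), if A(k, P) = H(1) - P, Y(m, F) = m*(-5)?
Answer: 4*√165/11 ≈ 4.6710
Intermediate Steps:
H(I) = 7 (H(I) = 6 + I/I = 6 + 1 = 7)
Y(m, F) = -5*m
D(K) = √(K + 2*K/(2 + K)) (D(K) = √((2*K)/(2 + K) + K) = √(2*K/(2 + K) + K) = √(K + 2*K/(2 + K)))
A(k, P) = 7 - P
D(Y(-4, 4)) + A(-2, 7)*(-9) = √((-5*(-4))*(4 - 5*(-4))/(2 - 5*(-4))) + (7 - 1*7)*(-9) = √(20*(4 + 20)/(2 + 20)) + (7 - 7)*(-9) = √(20*24/22) + 0*(-9) = √(20*(1/22)*24) + 0 = √(240/11) + 0 = 4*√165/11 + 0 = 4*√165/11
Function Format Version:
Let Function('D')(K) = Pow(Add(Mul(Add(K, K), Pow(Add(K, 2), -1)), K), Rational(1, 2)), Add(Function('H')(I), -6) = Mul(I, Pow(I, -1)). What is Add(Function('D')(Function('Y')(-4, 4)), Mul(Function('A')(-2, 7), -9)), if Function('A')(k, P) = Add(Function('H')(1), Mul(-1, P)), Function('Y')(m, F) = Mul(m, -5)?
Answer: Mul(Rational(4, 11), Pow(165, Rational(1, 2))) ≈ 4.6710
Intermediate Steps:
Function('H')(I) = 7 (Function('H')(I) = Add(6, Mul(I, Pow(I, -1))) = Add(6, 1) = 7)
Function('Y')(m, F) = Mul(-5, m)
Function('D')(K) = Pow(Add(K, Mul(2, K, Pow(Add(2, K), -1))), Rational(1, 2)) (Function('D')(K) = Pow(Add(Mul(Mul(2, K), Pow(Add(2, K), -1)), K), Rational(1, 2)) = Pow(Add(Mul(2, K, Pow(Add(2, K), -1)), K), Rational(1, 2)) = Pow(Add(K, Mul(2, K, Pow(Add(2, K), -1))), Rational(1, 2)))
Function('A')(k, P) = Add(7, Mul(-1, P))
Add(Function('D')(Function('Y')(-4, 4)), Mul(Function('A')(-2, 7), -9)) = Add(Pow(Mul(Mul(-5, -4), Pow(Add(2, Mul(-5, -4)), -1), Add(4, Mul(-5, -4))), Rational(1, 2)), Mul(Add(7, Mul(-1, 7)), -9)) = Add(Pow(Mul(20, Pow(Add(2, 20), -1), Add(4, 20)), Rational(1, 2)), Mul(Add(7, -7), -9)) = Add(Pow(Mul(20, Pow(22, -1), 24), Rational(1, 2)), Mul(0, -9)) = Add(Pow(Mul(20, Rational(1, 22), 24), Rational(1, 2)), 0) = Add(Pow(Rational(240, 11), Rational(1, 2)), 0) = Add(Mul(Rational(4, 11), Pow(165, Rational(1, 2))), 0) = Mul(Rational(4, 11), Pow(165, Rational(1, 2)))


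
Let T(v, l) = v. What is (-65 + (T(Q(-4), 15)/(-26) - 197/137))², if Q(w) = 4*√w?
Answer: 14000741972/3171961 + 72816*I/1781 ≈ 4413.9 + 40.885*I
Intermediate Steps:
(-65 + (T(Q(-4), 15)/(-26) - 197/137))² = (-65 + ((4*√(-4))/(-26) - 197/137))² = (-65 + ((4*(2*I))*(-1/26) - 197*1/137))² = (-65 + ((8*I)*(-1/26) - 197/137))² = (-65 + (-4*I/13 - 197/137))² = (-65 + (-197/137 - 4*I/13))² = (-9102/137 - 4*I/13)²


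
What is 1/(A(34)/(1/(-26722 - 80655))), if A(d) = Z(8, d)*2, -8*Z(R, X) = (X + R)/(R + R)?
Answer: 32/2254917 ≈ 1.4191e-5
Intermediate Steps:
Z(R, X) = -(R + X)/(16*R) (Z(R, X) = -(X + R)/(8*(R + R)) = -(R + X)/(8*(2*R)) = -(R + X)*1/(2*R)/8 = -(R + X)/(16*R))
A(d) = -1/8 - d/64 (A(d) = ((1/16)*(-1*8 - d)/8)*2 = ((1/16)*(1/8)*(-8 - d))*2 = (-1/16 - d/128)*2 = -1/8 - d/64)
1/(A(34)/(1/(-26722 - 80655))) = 1/((-1/8 - 1/64*34)/(1/(-26722 - 80655))) = 1/((-1/8 - 17/32)/(1/(-107377))) = 1/(-21/(32*(-1/107377))) = 1/(-21/32*(-107377)) = 1/(2254917/32) = 32/2254917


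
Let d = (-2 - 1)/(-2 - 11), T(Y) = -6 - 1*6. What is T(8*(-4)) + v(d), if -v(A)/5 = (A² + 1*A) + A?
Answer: -2463/169 ≈ -14.574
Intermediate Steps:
T(Y) = -12 (T(Y) = -6 - 6 = -12)
d = 3/13 (d = -3/(-13) = -3*(-1/13) = 3/13 ≈ 0.23077)
v(A) = -10*A - 5*A² (v(A) = -5*((A² + 1*A) + A) = -5*((A² + A) + A) = -5*((A + A²) + A) = -5*(A² + 2*A) = -10*A - 5*A²)
T(8*(-4)) + v(d) = -12 - 5*3/13*(2 + 3/13) = -12 - 5*3/13*29/13 = -12 - 435/169 = -2463/169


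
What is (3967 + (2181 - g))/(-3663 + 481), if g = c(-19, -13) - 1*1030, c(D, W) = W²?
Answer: -163/74 ≈ -2.2027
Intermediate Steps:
g = -861 (g = (-13)² - 1*1030 = 169 - 1030 = -861)
(3967 + (2181 - g))/(-3663 + 481) = (3967 + (2181 - 1*(-861)))/(-3663 + 481) = (3967 + (2181 + 861))/(-3182) = (3967 + 3042)*(-1/3182) = 7009*(-1/3182) = -163/74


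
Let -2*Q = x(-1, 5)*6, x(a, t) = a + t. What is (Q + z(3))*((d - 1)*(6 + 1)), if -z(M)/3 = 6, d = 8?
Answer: -1470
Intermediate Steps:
z(M) = -18 (z(M) = -3*6 = -18)
Q = -12 (Q = -(-1 + 5)*6/2 = -2*6 = -½*24 = -12)
(Q + z(3))*((d - 1)*(6 + 1)) = (-12 - 18)*((8 - 1)*(6 + 1)) = -210*7 = -30*49 = -1470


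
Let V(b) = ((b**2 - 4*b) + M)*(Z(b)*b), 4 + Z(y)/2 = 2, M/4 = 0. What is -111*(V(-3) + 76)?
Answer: -36408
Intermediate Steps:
M = 0 (M = 4*0 = 0)
Z(y) = -4 (Z(y) = -8 + 2*2 = -8 + 4 = -4)
V(b) = -4*b*(b**2 - 4*b) (V(b) = ((b**2 - 4*b) + 0)*(-4*b) = (b**2 - 4*b)*(-4*b) = -4*b*(b**2 - 4*b))
-111*(V(-3) + 76) = -111*(4*(-3)**2*(4 - 1*(-3)) + 76) = -111*(4*9*(4 + 3) + 76) = -111*(4*9*7 + 76) = -111*(252 + 76) = -111*328 = -36408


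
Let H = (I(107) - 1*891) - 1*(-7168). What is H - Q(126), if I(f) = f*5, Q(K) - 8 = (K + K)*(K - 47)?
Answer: -13104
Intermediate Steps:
Q(K) = 8 + 2*K*(-47 + K) (Q(K) = 8 + (K + K)*(K - 47) = 8 + (2*K)*(-47 + K) = 8 + 2*K*(-47 + K))
I(f) = 5*f
H = 6812 (H = (5*107 - 1*891) - 1*(-7168) = (535 - 891) + 7168 = -356 + 7168 = 6812)
H - Q(126) = 6812 - (8 - 94*126 + 2*126²) = 6812 - (8 - 11844 + 2*15876) = 6812 - (8 - 11844 + 31752) = 6812 - 1*19916 = 6812 - 19916 = -13104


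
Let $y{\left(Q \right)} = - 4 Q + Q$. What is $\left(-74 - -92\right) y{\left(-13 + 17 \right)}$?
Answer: $-216$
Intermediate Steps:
$y{\left(Q \right)} = - 3 Q$
$\left(-74 - -92\right) y{\left(-13 + 17 \right)} = \left(-74 - -92\right) \left(- 3 \left(-13 + 17\right)\right) = \left(-74 + 92\right) \left(\left(-3\right) 4\right) = 18 \left(-12\right) = -216$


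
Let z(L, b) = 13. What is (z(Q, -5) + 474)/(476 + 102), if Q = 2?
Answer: 487/578 ≈ 0.84256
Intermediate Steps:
(z(Q, -5) + 474)/(476 + 102) = (13 + 474)/(476 + 102) = 487/578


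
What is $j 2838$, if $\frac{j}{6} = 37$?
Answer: $630036$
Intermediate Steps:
$j = 222$ ($j = 6 \cdot 37 = 222$)
$j 2838 = 222 \cdot 2838 = 630036$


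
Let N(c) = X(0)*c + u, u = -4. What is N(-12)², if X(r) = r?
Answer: 16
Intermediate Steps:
N(c) = -4 (N(c) = 0*c - 4 = 0 - 4 = -4)
N(-12)² = (-4)² = 16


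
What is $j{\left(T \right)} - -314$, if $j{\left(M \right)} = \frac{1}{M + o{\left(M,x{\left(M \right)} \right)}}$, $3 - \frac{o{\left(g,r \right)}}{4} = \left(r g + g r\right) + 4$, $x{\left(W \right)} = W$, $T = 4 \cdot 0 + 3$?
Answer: $\frac{22921}{73} \approx 313.99$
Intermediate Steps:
$T = 3$ ($T = 0 + 3 = 3$)
$o{\left(g,r \right)} = -4 - 8 g r$ ($o{\left(g,r \right)} = 12 - 4 \left(\left(r g + g r\right) + 4\right) = 12 - 4 \left(\left(g r + g r\right) + 4\right) = 12 - 4 \left(2 g r + 4\right) = 12 - 4 \left(4 + 2 g r\right) = 12 - \left(16 + 8 g r\right) = -4 - 8 g r$)
$j{\left(M \right)} = \frac{1}{-4 + M - 8 M^{2}}$ ($j{\left(M \right)} = \frac{1}{M - \left(4 + 8 M M\right)} = \frac{1}{M - \left(4 + 8 M^{2}\right)} = \frac{1}{-4 + M - 8 M^{2}}$)
$j{\left(T \right)} - -314 = - \frac{1}{4 - 3 + 8 \cdot 3^{2}} - -314 = - \frac{1}{4 - 3 + 8 \cdot 9} + 314 = - \frac{1}{4 - 3 + 72} + 314 = - \frac{1}{73} + 314 = \frac{22921}{73}$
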